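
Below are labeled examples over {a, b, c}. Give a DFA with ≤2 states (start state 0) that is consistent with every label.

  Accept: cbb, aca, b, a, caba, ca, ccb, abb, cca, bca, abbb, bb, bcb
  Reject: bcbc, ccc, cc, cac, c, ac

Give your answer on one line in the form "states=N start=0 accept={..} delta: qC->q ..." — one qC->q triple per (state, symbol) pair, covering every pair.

states=2 start=0 accept={0} delta: 0a->0 0b->0 0c->1 1a->0 1b->0 1c->1

State merging on the prefix tree: take the shortest (then alphabetical) example prefix whose next move is undefined and point that move at state 0, else 1, else 2, ...; a target is out if some Accept/Reject pair would then sit in one state with the same input left (inseparable). If every existing state is out, open a new one.
a: 0a undefined. 0a->0: ok.
b: 0b undefined. 0b->0: ok.
c: 0c undefined. 0c->0: no, cbb/bcbc meet in 0. Open state 1: 0c->1.
ca: 1a undefined. 1a->0: ok.
cb: 1b undefined. 1b->0: ok.
cc: 1c undefined. 1c->0: no, cbb/cc meet in 0. 1c->1: ok.
All examples now run through 2 states with every (state, symbol) defined. Accept strings end in {0}, Reject strings end in {1}; accept={0}.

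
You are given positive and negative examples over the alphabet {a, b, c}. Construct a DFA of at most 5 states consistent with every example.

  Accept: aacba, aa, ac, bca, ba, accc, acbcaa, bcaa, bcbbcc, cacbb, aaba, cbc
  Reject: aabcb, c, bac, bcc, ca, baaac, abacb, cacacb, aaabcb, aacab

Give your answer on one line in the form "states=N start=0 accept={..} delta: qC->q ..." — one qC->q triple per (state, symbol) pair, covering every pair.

Grow the machine one transition at a time. Run the examples from 0; the earliest place one falls off (shortest prefix, ties alphabetical) gets sent to the lowest-numbered state that keeps every Accept/Reject pair distinguishable — a pair clashes when both reach the same state with identical unread suffix — and to a fresh state only if none does.
a: 0a undefined. 0a->0: no, ac/c meet in 0 with "c" left. Open state 1: 0a->1.
b: 0b undefined. 0b->0: no, ac/bac meet in 1 with "c" left. 0b->1: ok.
c: 0c undefined. 0c->0: ok.
aa: 1a undefined. 1a->0: no, aacba/c meet in 0. 1a->1: no, aa/ca meet in 1. Open state 2: 1a->2.
ab: 1b undefined. 1b->0: ok.
ac: 1c undefined. 1c->0: no, ac/c meet in 0. 1c->1: no, ac/bcc meet in 1. 1c->2: ok.
aaa: 2a undefined. 2a->0: no, aa/baaac meet in 2. 2a->1: no, bca/ca meet in 1. 2a->2: ok.
aab: 2b undefined. 2b->0: no, bcbbcc/bac meet in 2 with "c" left. 2b->1: no, bcbbcc/c meet in 0. 2b->2: no, aa/abacb meet in 2. Open state 3: 2b->3.
aac: 2c undefined. 2c->0: no, accc/c meet in 0. 2c->1: no, aacba/bac meet in 1. 2c->2: no, aa/bac meet in 2. 2c->3: no, cacbb/cacacb meet in 3 with "b" left. Open state 4: 2c->4.
aaba: 3a undefined. 3a->0: no, aaba/c meet in 0. 3a->1: no, aaba/ca meet in 1. 3a->2: ok.
aabc: 3c undefined. 3c->0: ok.
aaca: 4a undefined. 4a->0: ok.
aacb: 4b undefined. 4b->0: no, aacba/aabcb meet in 1. 4b->1: ok.
accc: 4c undefined. 4c->0: no, accc/c meet in 0. 4c->1: no, accc/aabcb meet in 1. 4c->2: ok.
bcbb: 3b undefined. 3b->0: no, bcbbcc/c meet in 0. 3b->1: no, bcbbcc/bac meet in 4. 3b->2: ok.
All examples now run through 5 states with every (state, symbol) defined. Accept strings end in {2}, Reject strings end in {0,1,3,4}; accept={2}.

states=5 start=0 accept={2} delta: 0a->1 0b->1 0c->0 1a->2 1b->0 1c->2 2a->2 2b->3 2c->4 3a->2 3b->2 3c->0 4a->0 4b->1 4c->2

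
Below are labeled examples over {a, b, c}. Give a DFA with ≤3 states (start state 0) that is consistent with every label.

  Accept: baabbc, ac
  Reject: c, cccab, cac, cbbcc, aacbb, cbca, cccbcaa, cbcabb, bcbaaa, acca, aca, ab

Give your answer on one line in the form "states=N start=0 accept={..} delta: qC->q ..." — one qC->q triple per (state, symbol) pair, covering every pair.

Fold the examples into a partial DFA from state 0: repeatedly fix the first undefined (state, symbol) met by the shortest-then-alphabetical prefix, trying targets in increasing order and rejecting any under which an Accept and a Reject string meet in one state with the same remainder; add a state when all current targets are rejected. Accepting states are where Accept strings end.
a: 0a undefined. 0a->0: no, ac/c meet in 0 with "c" left. Open state 1: 0a->1.
b: 0b undefined. 0b->0: ok.
c: 0c undefined. 0c->0: no, ac/cac meet in 1 with "c" left. 0c->1: ok.
aa: 1a undefined. 1a->0: no, baabbc/c meet in 1. 1a->1: no, ac/cac meet in 1 with "c" left. Open state 2: 1a->2.
ab: 1b undefined. 1b->0: no, ac/cbbcc meet in 1 with "c" left. 1b->1: ok.
ac: 1c undefined. 1c->0: ok.
aac: 2c undefined. 2c->0: no, ac/cac meet in 0. 2c->1: ok.
baab: 2b undefined. 2b->0: no, baabbc/c meet in 1. 2b->1: ok.
bcbaa: 2a undefined. 2a->0: ok.
All examples now run through 3 states with every (state, symbol) defined. Accept strings end in {0}, Reject strings end in {1,2}; accept={0}.

states=3 start=0 accept={0} delta: 0a->1 0b->0 0c->1 1a->2 1b->1 1c->0 2a->0 2b->1 2c->1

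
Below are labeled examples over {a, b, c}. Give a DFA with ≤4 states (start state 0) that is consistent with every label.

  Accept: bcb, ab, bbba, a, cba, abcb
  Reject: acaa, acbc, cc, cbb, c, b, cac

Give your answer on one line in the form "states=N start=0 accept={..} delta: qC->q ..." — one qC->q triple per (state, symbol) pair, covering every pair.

states=4 start=0 accept={1,3} delta: 0a->1 0b->0 0c->2 1a->0 1b->1 1c->2 2a->1 2b->3 2c->0 3a->1 3b->0 3c->0

Grow the machine one transition at a time. Run the examples from 0; the earliest place one falls off (shortest prefix, ties alphabetical) gets sent to the lowest-numbered state that keeps every Accept/Reject pair distinguishable — a pair clashes when both reach the same state with identical unread suffix — and to a fresh state only if none does.
a: 0a undefined. 0a->0: no, ab/b meet in 0 with "b" left. Open state 1: 0a->1.
b: 0b undefined. 0b->0: ok.
c: 0c undefined. 0c->0: no, bcb/cc meet in 0. 0c->1: no, bbba/c meet in 1. Open state 2: 0c->2.
ab: 1b undefined. 1b->0: no, ab/b meet in 0. 1b->1: ok.
ac: 1c undefined. 1c->0: no, abcb/b meet in 0. 1c->1: no, ab/acbc meet in 1. 1c->2: ok.
ca: 2a undefined. 2a->0: no, ab/acaa meet in 1. 2a->1: ok.
cb: 2b undefined. 2b->0: no, bcb/cbb meet in 0. 2b->1: no, bcb/cbb meet in 1. 2b->2: no, bcb/cbb meet in 2. Open state 3: 2b->3.
cc: 2c undefined. 2c->0: ok.
cba: 3a undefined. 3a->0: no, cba/cc meet in 0. 3a->1: ok.
cbb: 3b undefined. 3b->0: ok.
acaa: 1a undefined. 1a->0: ok.
acbc: 3c undefined. 3c->0: ok.
All examples now run through 4 states with every (state, symbol) defined. Accept strings end in {1,3}, Reject strings end in {0,2}; accept={1,3}.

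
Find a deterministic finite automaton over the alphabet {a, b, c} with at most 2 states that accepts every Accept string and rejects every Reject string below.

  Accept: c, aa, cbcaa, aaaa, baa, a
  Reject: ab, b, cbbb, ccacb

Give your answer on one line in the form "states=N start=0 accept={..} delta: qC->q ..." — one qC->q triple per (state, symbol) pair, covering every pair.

State merging on the prefix tree: take the shortest (then alphabetical) example prefix whose next move is undefined and point that move at state 0, else 1, else 2, ...; a target is out if some Accept/Reject pair would then sit in one state with the same input left (inseparable). If every existing state is out, open a new one.
a: 0a undefined. 0a->0: ok.
b: 0b undefined. 0b->0: no, aa/ab meet in 0. Open state 1: 0b->1.
c: 0c undefined. 0c->0: ok.
ba: 1a undefined. 1a->0: ok.
cbb: 1b undefined. 1b->0: ok.
cbc: 1c undefined. 1c->0: ok.
All examples now run through 2 states with every (state, symbol) defined. Accept strings end in {0}, Reject strings end in {1}; accept={0}.

states=2 start=0 accept={0} delta: 0a->0 0b->1 0c->0 1a->0 1b->0 1c->0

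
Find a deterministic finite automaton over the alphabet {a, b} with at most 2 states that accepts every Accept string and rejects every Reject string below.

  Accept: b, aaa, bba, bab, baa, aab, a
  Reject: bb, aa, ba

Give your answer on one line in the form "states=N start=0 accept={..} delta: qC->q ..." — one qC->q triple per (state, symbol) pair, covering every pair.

Grow the machine one transition at a time. Run the examples from 0; the earliest place one falls off (shortest prefix, ties alphabetical) gets sent to the lowest-numbered state that keeps every Accept/Reject pair distinguishable — a pair clashes when both reach the same state with identical unread suffix — and to a fresh state only if none does.
a: 0a undefined. 0a->0: no, aaa/aa meet in 0. Open state 1: 0a->1.
b: 0b undefined. 0b->0: no, b/bb meet in 0. 0b->1: ok.
aa: 1a undefined. 1a->0: ok.
bb: 1b undefined. 1b->0: ok.
All examples now run through 2 states with every (state, symbol) defined. Accept strings end in {1}, Reject strings end in {0}; accept={1}.

states=2 start=0 accept={1} delta: 0a->1 0b->1 1a->0 1b->0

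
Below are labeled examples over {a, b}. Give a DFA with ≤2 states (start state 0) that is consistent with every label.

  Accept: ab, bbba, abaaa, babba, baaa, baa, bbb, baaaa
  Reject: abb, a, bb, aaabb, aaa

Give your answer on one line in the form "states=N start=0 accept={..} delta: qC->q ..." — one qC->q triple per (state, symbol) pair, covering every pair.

State merging on the prefix tree: take the shortest (then alphabetical) example prefix whose next move is undefined and point that move at state 0, else 1, else 2, ...; a target is out if some Accept/Reject pair would then sit in one state with the same input left (inseparable). If every existing state is out, open a new one.
a: 0a undefined. 0a->0: ok.
b: 0b undefined. 0b->0: no, ab/abb meet in 0. Open state 1: 0b->1.
ba: 1a undefined. 1a->0: no, abaaa/a meet in 0. 1a->1: ok.
bb: 1b undefined. 1b->0: ok.
All examples now run through 2 states with every (state, symbol) defined. Accept strings end in {1}, Reject strings end in {0}; accept={1}.

states=2 start=0 accept={1} delta: 0a->0 0b->1 1a->1 1b->0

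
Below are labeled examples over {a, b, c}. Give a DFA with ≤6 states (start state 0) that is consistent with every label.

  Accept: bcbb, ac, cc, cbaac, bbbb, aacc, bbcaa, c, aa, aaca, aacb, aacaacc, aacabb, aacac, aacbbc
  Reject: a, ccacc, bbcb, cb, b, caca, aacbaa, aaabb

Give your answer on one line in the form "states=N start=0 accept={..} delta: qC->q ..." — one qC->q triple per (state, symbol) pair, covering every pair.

State merging on the prefix tree: take the shortest (then alphabetical) example prefix whose next move is undefined and point that move at state 0, else 1, else 2, ...; a target is out if some Accept/Reject pair would then sit in one state with the same input left (inseparable). If every existing state is out, open a new one.
a: 0a undefined. 0a->0: no, aa/a meet in 0. Open state 1: 0a->1.
b: 0b undefined. 0b->0: no, bbbb/b meet in 0. 0b->1: ok.
c: 0c undefined. 0c->0: ok.
aa: 1a undefined. 1a->0: no, aaca/a meet in 1. 1a->1: no, aacc/ccacc meet in 1 with "cc" left. Open state 2: 1a->2.
ac: 1c undefined. 1c->0: no, ac/ccacc meet in 0. 1c->1: no, ac/a meet in 1. 1c->2: ok.
bb: 1b undefined. 1b->0: ok.
aaa: 2a undefined. 2a->0: no, cc/caca meet in 0. 2a->1: ok.
aac: 2c undefined. 2c->0: no, cc/ccacc meet in 0. 2c->1: no, ac/aacbaa meet in 2. 2c->2: no, ac/ccacc meet in 2. Open state 3: 2c->3.
bcb: 2b undefined. 2b->0: no, bcbb/a meet in 1. 2b->1: ok.
aaca: 3a undefined. 3a->0: no, aacaacc/ccacc meet in 3. 3a->1: no, aaca/a meet in 1. 3a->2: no, aacaacc/ccacc meet in 3. 3a->3: no, aaca/ccacc meet in 3. Open state 4: 3a->4.
aacb: 3b undefined. 3b->0: no, ac/aacbaa meet in 2. 3b->1: no, aacb/a meet in 1. 3b->2: no, ac/aacbaa meet in 2. 3b->3: no, aacb/ccacc meet in 3. 3b->4: ok.
aacc: 3c undefined. 3c->0: ok.
aacaa: 4a undefined. 4a->0: ok.
aacab: 4b undefined. 4b->0: no, aacabb/a meet in 1. 4b->1: ok.
aacac: 4c undefined. 4c->0: ok.
All examples now run through 5 states with every (state, symbol) defined. Accept strings end in {0,2,4}, Reject strings end in {1,3}; accept={0,2,4}.

states=5 start=0 accept={0,2,4} delta: 0a->1 0b->1 0c->0 1a->2 1b->0 1c->2 2a->1 2b->1 2c->3 3a->4 3b->4 3c->0 4a->0 4b->1 4c->0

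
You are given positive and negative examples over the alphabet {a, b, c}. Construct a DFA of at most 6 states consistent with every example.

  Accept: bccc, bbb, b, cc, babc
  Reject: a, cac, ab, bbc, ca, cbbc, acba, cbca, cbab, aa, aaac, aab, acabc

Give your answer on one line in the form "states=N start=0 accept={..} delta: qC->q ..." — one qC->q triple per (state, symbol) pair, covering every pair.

State merging on the prefix tree: take the shortest (then alphabetical) example prefix whose next move is undefined and point that move at state 0, else 1, else 2, ...; a target is out if some Accept/Reject pair would then sit in one state with the same input left (inseparable). If every existing state is out, open a new one.
a: 0a undefined. 0a->0: no, b/ab meet in 0 with "b" left. Open state 1: 0a->1.
b: 0b undefined. 0b->0: ok.
c: 0c undefined. 0c->0: no, bccc/bbc meet in 0. 0c->1: ok.
aa: 1a undefined. 1a->0: no, bbb/ca meet in 0. 1a->1: no, cc/cac meet in 1 with "c" left. Open state 2: 1a->2.
ab: 1b undefined. 1b->0: no, bbb/ab meet in 0. 1b->1: no, cc/cbbc meet in 1 with "c" left. 1b->2: no, babc/cac meet in 2 with "c" left. Open state 3: 1b->3.
ac: 1c undefined. 1c->0: no, bccc/a meet in 1. 1c->1: no, bccc/a meet in 1. 1c->2: no, bccc/cac meet in 2 with "c" left. 1c->3: no, cc/ab meet in 3. Open state 4: 1c->4.
aaa: 2a undefined. 2a->0: ok.
aab: 2b undefined. 2b->0: no, bbb/aab meet in 0. 2b->1: ok.
aca: 4a undefined. 4a->0: ok.
acb: 4b undefined. 4b->0: ok.
cac: 2c undefined. 2c->0: no, bbb/cac meet in 0. 2c->1: ok.
cba: 3a undefined. 3a->0: no, bbb/cbab meet in 0. 3a->1: ok.
cbb: 3b undefined. 3b->0: ok.
cbc: 3c undefined. 3c->0: ok.
bccc: 4c undefined. 4c->0: ok.
All examples now run through 5 states with every (state, symbol) defined. Accept strings end in {0,4}, Reject strings end in {1,2,3}; accept={0,4}.

states=5 start=0 accept={0,4} delta: 0a->1 0b->0 0c->1 1a->2 1b->3 1c->4 2a->0 2b->1 2c->1 3a->1 3b->0 3c->0 4a->0 4b->0 4c->0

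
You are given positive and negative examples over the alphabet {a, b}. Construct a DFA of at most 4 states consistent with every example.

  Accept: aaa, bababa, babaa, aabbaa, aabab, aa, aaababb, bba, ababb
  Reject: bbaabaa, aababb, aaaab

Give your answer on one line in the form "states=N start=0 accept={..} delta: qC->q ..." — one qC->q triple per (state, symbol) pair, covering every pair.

Grow the machine one transition at a time. Run the examples from 0; the earliest place one falls off (shortest prefix, ties alphabetical) gets sent to the lowest-numbered state that keeps every Accept/Reject pair distinguishable — a pair clashes when both reach the same state with identical unread suffix — and to a fresh state only if none does.
a: 0a undefined. 0a->0: no, aaababb/aababb meet in 0 with "babb" left. Open state 1: 0a->1.
b: 0b undefined. 0b->0: ok.
aa: 1a undefined. 1a->0: no, aabbaa/bbaabaa meet in 0. 1a->1: no, babaa/bbaabaa meet in 1 with "baa" left. Open state 2: 1a->2.
ab: 1b undefined. 1b->0: ok.
aaa: 2a undefined. 2a->0: no, aaa/aaaab meet in 0. 2a->1: ok.
aab: 2b undefined. 2b->0: no, babaa/bbaabaa meet in 2. 2b->1: no, aaa/bbaabaa meet in 1. 2b->2: no, babaa/bbaabaa meet in 2. Open state 3: 2b->3.
aaba: 3a undefined. 3a->0: no, aaa/bbaabaa meet in 1. 3a->1: no, babaa/bbaabaa meet in 2. 3a->2: no, aaa/bbaabaa meet in 1. 3a->3: ok.
aabb: 3b undefined. 3b->0: no, aabab/aababb meet in 0. 3b->1: no, aaababb/aababb meet in 0. 3b->2: ok.
All examples now run through 4 states with every (state, symbol) defined. Accept strings end in {0,1,2}, Reject strings end in {3}; accept={0,1,2}.

states=4 start=0 accept={0,1,2} delta: 0a->1 0b->0 1a->2 1b->0 2a->1 2b->3 3a->3 3b->2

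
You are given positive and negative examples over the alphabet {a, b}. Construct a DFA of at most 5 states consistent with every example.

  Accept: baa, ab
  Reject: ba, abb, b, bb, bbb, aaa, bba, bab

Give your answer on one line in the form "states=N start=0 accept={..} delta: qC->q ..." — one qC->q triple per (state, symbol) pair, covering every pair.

Fold the examples into a partial DFA from state 0: repeatedly fix the first undefined (state, symbol) met by the shortest-then-alphabetical prefix, trying targets in increasing order and rejecting any under which an Accept and a Reject string meet in one state with the same remainder; add a state when all current targets are rejected. Accepting states are where Accept strings end.
a: 0a undefined. 0a->0: no, ab/b meet in 0 with "b" left. Open state 1: 0a->1.
b: 0b undefined. 0b->0: no, ab/bab meet in 1 with "b" left. 0b->1: no, baa/aaa meet in 1 with "aa" left. Open state 2: 0b->2.
aa: 1a undefined. 1a->0: ok.
ab: 1b undefined. 1b->0: ok.
ba: 2a undefined. 2a->0: no, baa/aaa meet in 1. 2a->1: no, baa/bab meet in 0. 2a->2: no, baa/ba meet in 2. Open state 3: 2a->3.
bb: 2b undefined. 2b->0: no, ab/bb meet in 0. 2b->1: no, ab/bbb meet in 0. 2b->2: ok.
baa: 3a undefined. 3a->0: ok.
bab: 3b undefined. 3b->0: no, baa/bab meet in 0. 3b->1: ok.
All examples now run through 4 states with every (state, symbol) defined. Accept strings end in {0}, Reject strings end in {1,2,3}; accept={0}.

states=4 start=0 accept={0} delta: 0a->1 0b->2 1a->0 1b->0 2a->3 2b->2 3a->0 3b->1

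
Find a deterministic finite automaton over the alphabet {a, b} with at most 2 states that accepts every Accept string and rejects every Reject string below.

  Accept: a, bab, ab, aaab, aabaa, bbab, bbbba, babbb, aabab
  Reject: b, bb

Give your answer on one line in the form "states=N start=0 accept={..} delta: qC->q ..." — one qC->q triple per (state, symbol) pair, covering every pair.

Grow the machine one transition at a time. Run the examples from 0; the earliest place one falls off (shortest prefix, ties alphabetical) gets sent to the lowest-numbered state that keeps every Accept/Reject pair distinguishable — a pair clashes when both reach the same state with identical unread suffix — and to a fresh state only if none does.
a: 0a undefined. 0a->0: no, ab/b meet in 0 with "b" left. Open state 1: 0a->1.
b: 0b undefined. 0b->0: ok.
aa: 1a undefined. 1a->0: no, aabaa/b meet in 0. 1a->1: ok.
ab: 1b undefined. 1b->0: no, bab/b meet in 0. 1b->1: ok.
All examples now run through 2 states with every (state, symbol) defined. Accept strings end in {1}, Reject strings end in {0}; accept={1}.

states=2 start=0 accept={1} delta: 0a->1 0b->0 1a->1 1b->1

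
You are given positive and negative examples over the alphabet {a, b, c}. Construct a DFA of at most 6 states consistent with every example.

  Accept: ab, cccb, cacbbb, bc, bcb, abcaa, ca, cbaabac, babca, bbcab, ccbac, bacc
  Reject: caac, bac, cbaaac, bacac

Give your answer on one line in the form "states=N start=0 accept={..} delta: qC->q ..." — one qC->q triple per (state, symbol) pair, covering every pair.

states=4 start=0 accept={0,1,2} delta: 0a->0 0b->1 0c->1 1a->2 1b->1 1c->2 2a->2 2b->0 2c->3 3a->2 3b->0 3c->0

Fold the examples into a partial DFA from state 0: repeatedly fix the first undefined (state, symbol) met by the shortest-then-alphabetical prefix, trying targets in increasing order and rejecting any under which an Accept and a Reject string meet in one state with the same remainder; add a state when all current targets are rejected. Accepting states are where Accept strings end.
a: 0a undefined. 0a->0: ok.
b: 0b undefined. 0b->0: no, bc/bac meet in 0 with "c" left. Open state 1: 0b->1.
c: 0c undefined. 0c->0: no, ca/caac meet in 0. 0c->1: ok.
ba: 1a undefined. 1a->0: no, ab/caac meet in 1. 1a->1: no, bc/caac meet in 1 with "c" left. Open state 2: 1a->2.
bb: 1b undefined. 1b->0: no, ab/cbaaac meet in 1. 1b->1: ok.
bc: 1c undefined. 1c->0: no, ccbac/bac meet in 2 with "c" left. 1c->1: no, ccbac/bac meet in 2 with "c" left. 1c->2: ok.
bab: 2b undefined. 2b->0: ok.
bac: 2c undefined. 2c->0: no, ab/bacac meet in 1. 2c->1: no, ab/bac meet in 1. 2c->2: no, bc/bac meet in 2. Open state 3: 2c->3.
caa: 2a undefined. 2a->0: no, ab/caac meet in 1. 2a->1: no, bc/caac meet in 2. 2a->2: ok.
baca: 3a undefined. 3a->0: no, ab/bacac meet in 1. 3a->1: no, bc/bacac meet in 2. 3a->2: ok.
bacc: 3c undefined. 3c->0: ok.
cacb: 3b undefined. 3b->0: ok.
All examples now run through 4 states with every (state, symbol) defined. Accept strings end in {0,1,2}, Reject strings end in {3}; accept={0,1,2}.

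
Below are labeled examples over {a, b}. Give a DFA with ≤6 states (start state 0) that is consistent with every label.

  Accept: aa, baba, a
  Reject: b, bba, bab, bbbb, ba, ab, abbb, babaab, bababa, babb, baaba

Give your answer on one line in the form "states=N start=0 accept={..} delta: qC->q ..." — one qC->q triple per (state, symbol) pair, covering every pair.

states=3 start=0 accept={0} delta: 0a->0 0b->1 1a->2 1b->1 2a->0 2b->2

Fold the examples into a partial DFA from state 0: repeatedly fix the first undefined (state, symbol) met by the shortest-then-alphabetical prefix, trying targets in increasing order and rejecting any under which an Accept and a Reject string meet in one state with the same remainder; add a state when all current targets are rejected. Accepting states are where Accept strings end.
a: 0a undefined. 0a->0: ok.
b: 0b undefined. 0b->0: no, aa/b meet in 0. Open state 1: 0b->1.
ba: 1a undefined. 1a->0: no, aa/ba meet in 0. 1a->1: no, baba/bba meet in 1 with "ba" left. Open state 2: 1a->2.
bb: 1b undefined. 1b->0: no, aa/bba meet in 0. 1b->1: ok.
baa: 2a undefined. 2a->0: ok.
bab: 2b undefined. 2b->0: no, aa/bab meet in 0. 2b->1: no, baba/bba meet in 2. 2b->2: ok.
All examples now run through 3 states with every (state, symbol) defined. Accept strings end in {0}, Reject strings end in {1,2}; accept={0}.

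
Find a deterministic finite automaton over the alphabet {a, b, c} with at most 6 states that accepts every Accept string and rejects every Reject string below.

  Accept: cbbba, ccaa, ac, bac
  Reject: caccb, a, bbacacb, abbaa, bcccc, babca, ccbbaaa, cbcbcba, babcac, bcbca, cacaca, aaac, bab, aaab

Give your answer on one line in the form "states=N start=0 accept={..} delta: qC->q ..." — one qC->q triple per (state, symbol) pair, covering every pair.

Grow the machine one transition at a time. Run the examples from 0; the earliest place one falls off (shortest prefix, ties alphabetical) gets sent to the lowest-numbered state that keeps every Accept/Reject pair distinguishable — a pair clashes when both reach the same state with identical unread suffix — and to a fresh state only if none does.
a: 0a undefined. 0a->0: no, ac/aaac meet in 0 with "c" left. Open state 1: 0a->1.
b: 0b undefined. 0b->0: ok.
c: 0c undefined. 0c->0: no, cbbba/a meet in 1. 0c->1: ok.
aa: 1a undefined. 1a->0: no, ac/aaac meet in 1 with "c" left. 1a->1: no, ac/aaac meet in 1 with "c" left. Open state 2: 1a->2.
ab: 1b undefined. 1b->0: no, cbbba/a meet in 1. 1b->1: ok.
ac: 1c undefined. 1c->0: no, cbbba/cbcbcba meet in 2. 1c->1: no, cbbba/babca meet in 2. 1c->2: ok.
aaa: 2a undefined. 2a->0: no, ccaa/a meet in 1. 2a->1: no, cbbba/babcac meet in 2. 2a->2: no, cbbba/abbaa meet in 2. Open state 3: 2a->3.
cac: 2c undefined. 2c->0: ok.
ccb: 2b undefined. 2b->0: no, cbbba/cbcbcba meet in 2. 2b->1: no, cbbba/cbcbcba meet in 2. 2b->2: ok.
aaab: 3b undefined. 3b->0: ok.
aaac: 3c undefined. 3c->0: ok.
ccaa: 3a undefined. 3a->0: no, ccaa/bbacacb meet in 0. 3a->1: no, cbbba/ccbbaaa meet in 2. 3a->2: ok.
All examples now run through 4 states with every (state, symbol) defined. Accept strings end in {2}, Reject strings end in {0,1,3}; accept={2}.

states=4 start=0 accept={2} delta: 0a->1 0b->0 0c->1 1a->2 1b->1 1c->2 2a->3 2b->2 2c->0 3a->2 3b->0 3c->0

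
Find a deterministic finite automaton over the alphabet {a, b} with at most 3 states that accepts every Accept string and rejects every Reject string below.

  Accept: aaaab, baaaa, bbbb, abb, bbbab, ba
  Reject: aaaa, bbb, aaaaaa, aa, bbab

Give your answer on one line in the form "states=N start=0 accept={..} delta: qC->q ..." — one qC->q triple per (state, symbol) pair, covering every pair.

states=3 start=0 accept={1,2} delta: 0a->0 0b->1 1a->1 1b->2 2a->2 2b->0

Fold the examples into a partial DFA from state 0: repeatedly fix the first undefined (state, symbol) met by the shortest-then-alphabetical prefix, trying targets in increasing order and rejecting any under which an Accept and a Reject string meet in one state with the same remainder; add a state when all current targets are rejected. Accepting states are where Accept strings end.
a: 0a undefined. 0a->0: ok.
b: 0b undefined. 0b->0: no, aaaab/aaaa meet in 0. Open state 1: 0b->1.
ba: 1a undefined. 1a->0: no, baaaa/aaaa meet in 0. 1a->1: ok.
bb: 1b undefined. 1b->0: no, aaaab/bbb meet in 1. 1b->1: no, aaaab/bbb meet in 1. Open state 2: 1b->2.
bba: 2a undefined. 2a->0: no, aaaab/bbab meet in 1. 2a->1: no, abb/bbab meet in 2. 2a->2: ok.
bbb: 2b undefined. 2b->0: ok.
All examples now run through 3 states with every (state, symbol) defined. Accept strings end in {1,2}, Reject strings end in {0}; accept={1,2}.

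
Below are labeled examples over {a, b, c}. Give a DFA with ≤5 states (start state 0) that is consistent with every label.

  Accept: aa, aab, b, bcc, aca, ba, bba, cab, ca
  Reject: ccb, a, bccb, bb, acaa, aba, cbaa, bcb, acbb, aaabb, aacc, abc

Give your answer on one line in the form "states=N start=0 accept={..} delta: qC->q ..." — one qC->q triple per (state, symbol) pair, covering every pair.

states=4 start=0 accept={0,2} delta: 0a->1 0b->2 0c->1 1a->0 1b->3 1c->1 2a->0 2b->1 2c->2 3a->3 3b->1 3c->1

Grow the machine one transition at a time. Run the examples from 0; the earliest place one falls off (shortest prefix, ties alphabetical) gets sent to the lowest-numbered state that keeps every Accept/Reject pair distinguishable — a pair clashes when both reach the same state with identical unread suffix — and to a fresh state only if none does.
a: 0a undefined. 0a->0: no, aa/a meet in 0. Open state 1: 0a->1.
b: 0b undefined. 0b->0: no, b/bb meet in 0. 0b->1: no, b/a meet in 1. Open state 2: 0b->2.
c: 0c undefined. 0c->0: no, b/ccb meet in 2. 0c->1: ok.
aa: 1a undefined. 1a->0: ok.
ab: 1b undefined. 1b->0: no, aa/cbaa meet in 0. 1b->1: no, aa/aba meet in 0. 1b->2: no, ba/aba meet in 2 with "a" left. Open state 3: 1b->3.
ac: 1c undefined. 1c->0: no, aa/acaa meet in 0. 1c->1: ok.
ba: 2a undefined. 2a->0: ok.
bb: 2b undefined. 2b->0: no, aa/bb meet in 0. 2b->1: ok.
bc: 2c undefined. 2c->0: no, aab/bcb meet in 2. 2c->1: no, bcc/a meet in 1. 2c->2: ok.
aba: 3a undefined. 3a->0: no, aa/aba meet in 0. 3a->1: no, aa/cbaa meet in 0. 3a->2: no, aa/cbaa meet in 0. 3a->3: ok.
abc: 3c undefined. 3c->0: no, aa/abc meet in 0. 3c->1: ok.
acbb: 3b undefined. 3b->0: no, aa/acbb meet in 0. 3b->1: ok.
All examples now run through 4 states with every (state, symbol) defined. Accept strings end in {0,2}, Reject strings end in {1,3}; accept={0,2}.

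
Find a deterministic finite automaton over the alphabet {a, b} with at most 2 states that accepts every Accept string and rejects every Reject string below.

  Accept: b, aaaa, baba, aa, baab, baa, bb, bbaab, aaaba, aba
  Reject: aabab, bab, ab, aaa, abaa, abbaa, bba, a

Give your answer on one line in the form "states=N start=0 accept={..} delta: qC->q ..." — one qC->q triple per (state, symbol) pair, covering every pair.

states=2 start=0 accept={0} delta: 0a->1 0b->0 1a->0 1b->1

Fold the examples into a partial DFA from state 0: repeatedly fix the first undefined (state, symbol) met by the shortest-then-alphabetical prefix, trying targets in increasing order and rejecting any under which an Accept and a Reject string meet in one state with the same remainder; add a state when all current targets are rejected. Accepting states are where Accept strings end.
a: 0a undefined. 0a->0: no, b/ab meet in 0 with "b" left. Open state 1: 0a->1.
b: 0b undefined. 0b->0: ok.
aa: 1a undefined. 1a->0: ok.
ab: 1b undefined. 1b->0: no, b/aabab meet in 0. 1b->1: ok.
All examples now run through 2 states with every (state, symbol) defined. Accept strings end in {0}, Reject strings end in {1}; accept={0}.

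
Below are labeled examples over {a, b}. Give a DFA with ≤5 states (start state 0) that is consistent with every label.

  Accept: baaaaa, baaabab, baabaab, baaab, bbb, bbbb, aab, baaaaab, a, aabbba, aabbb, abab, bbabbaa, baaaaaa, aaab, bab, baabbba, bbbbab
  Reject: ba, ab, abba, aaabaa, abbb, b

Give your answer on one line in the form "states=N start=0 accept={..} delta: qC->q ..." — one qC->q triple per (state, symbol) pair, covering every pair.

Grow the machine one transition at a time. Run the examples from 0; the earliest place one falls off (shortest prefix, ties alphabetical) gets sent to the lowest-numbered state that keeps every Accept/Reject pair distinguishable — a pair clashes when both reach the same state with identical unread suffix — and to a fresh state only if none does.
a: 0a undefined. 0a->0: no, bbb/abbb meet in 0 with "bbb" left. Open state 1: 0a->1.
b: 0b undefined. 0b->0: no, bbb/b meet in 0. 0b->1: no, bbbb/abbb meet in 1 with "bbb" left. Open state 2: 0b->2.
aa: 1a undefined. 1a->0: no, aab/b meet in 2. 1a->1: no, aab/ab meet in 1 with "b" left. 1a->2: ok.
ab: 1b undefined. 1b->0: no, aab/abbb meet in 2 with "b" left. 1b->1: no, a/ab meet in 1. 1b->2: no, bbb/abbb meet in 2 with "bb" left. Open state 3: 1b->3.
ba: 2a undefined. 2a->0: no, baaaaa/aaabaa meet in 1. 2a->1: no, baaaaa/ba meet in 1. 2a->2: no, baaaaa/ba meet in 2. 2a->3: ok.
bb: 2b undefined. 2b->0: no, bbb/b meet in 2. 2b->1: no, bbb/ba meet in 3. 2b->2: no, bbb/b meet in 2. 2b->3: no, bbbb/abbb meet in 3 with "bb" left. Open state 4: 2b->4.
aba: 3a undefined. 3a->0: no, baaaaa/ba meet in 3. 3a->1: no, baaaaab/ba meet in 3. 3a->2: no, baaaaa/ba meet in 3. 3a->3: no, baaaaa/ba meet in 3. 3a->4: ok.
abb: 3b undefined. 3b->0: no, a/abba meet in 1. 3b->1: ok.
bba: 4a undefined. 4a->0: no, baaaaa/abba meet in 2. 4a->1: no, baaaaa/ba meet in 3. 4a->2: no, baaaaaa/abba meet in 2. 4a->3: no, baaaaa/ba meet in 3. 4a->4: ok.
bbb: 4b undefined. 4b->0: no, baaabab/ba meet in 3. 4b->1: no, bbbb/ba meet in 3. 4b->2: no, baabaab/abba meet in 2. 4b->3: no, baaabab/ba meet in 3. 4b->4: ok.
All examples now run through 5 states with every (state, symbol) defined. Accept strings end in {1,4}, Reject strings end in {2,3}; accept={1,4}.

states=5 start=0 accept={1,4} delta: 0a->1 0b->2 1a->2 1b->3 2a->3 2b->4 3a->4 3b->1 4a->4 4b->4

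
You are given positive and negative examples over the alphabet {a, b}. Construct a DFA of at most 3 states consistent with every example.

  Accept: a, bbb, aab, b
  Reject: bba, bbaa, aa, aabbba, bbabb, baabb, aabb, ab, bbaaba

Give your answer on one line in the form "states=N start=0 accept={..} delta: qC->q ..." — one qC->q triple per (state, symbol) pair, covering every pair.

states=3 start=0 accept={1} delta: 0a->1 0b->1 1a->2 1b->2 2a->2 2b->1

Grow the machine one transition at a time. Run the examples from 0; the earliest place one falls off (shortest prefix, ties alphabetical) gets sent to the lowest-numbered state that keeps every Accept/Reject pair distinguishable — a pair clashes when both reach the same state with identical unread suffix — and to a fresh state only if none does.
a: 0a undefined. 0a->0: no, a/aa meet in 0. Open state 1: 0a->1.
b: 0b undefined. 0b->0: no, a/bba meet in 1. 0b->1: ok.
aa: 1a undefined. 1a->0: no, bbb/baabb meet in 1 with "bb" left. 1a->1: no, a/aa meet in 1. Open state 2: 1a->2.
ab: 1b undefined. 1b->0: no, a/bba meet in 1. 1b->1: no, a/ab meet in 1. 1b->2: ok.
aab: 2b undefined. 2b->0: no, a/aabb meet in 1. 2b->1: ok.
baa: 2a undefined. 2a->0: no, a/bbaa meet in 1. 2a->1: no, a/bba meet in 1. 2a->2: ok.
All examples now run through 3 states with every (state, symbol) defined. Accept strings end in {1}, Reject strings end in {2}; accept={1}.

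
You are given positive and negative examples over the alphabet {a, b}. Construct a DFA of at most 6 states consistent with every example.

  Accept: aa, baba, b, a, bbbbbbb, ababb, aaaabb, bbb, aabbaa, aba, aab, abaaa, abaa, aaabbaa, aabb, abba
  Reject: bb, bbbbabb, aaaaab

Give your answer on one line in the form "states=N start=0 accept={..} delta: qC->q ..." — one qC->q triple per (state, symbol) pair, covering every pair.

Grow the machine one transition at a time. Run the examples from 0; the earliest place one falls off (shortest prefix, ties alphabetical) gets sent to the lowest-numbered state that keeps every Accept/Reject pair distinguishable — a pair clashes when both reach the same state with identical unread suffix — and to a fresh state only if none does.
a: 0a undefined. 0a->0: no, b/aaaaab meet in 0 with "b" left. Open state 1: 0a->1.
b: 0b undefined. 0b->0: no, b/bb meet in 0. 0b->1: ok.
aa: 1a undefined. 1a->0: no, aaaabb/bb meet in 1 with "b" left. 1a->1: no, aab/bb meet in 1 with "b" left. Open state 2: 1a->2.
ab: 1b undefined. 1b->0: no, b/bbbbabb meet in 1. 1b->1: no, b/bb meet in 1. 1b->2: no, aa/bb meet in 2. Open state 3: 1b->3.
aaa: 2a undefined. 2a->0: no, aab/aaaaab meet in 2 with "b" left. 2a->1: ok.
aab: 2b undefined. 2b->0: ok.
aba: 3a undefined. 3a->0: no, ababb/bb meet in 3. 3a->1: ok.
abb: 3b undefined. 3b->0: no, baba/bbbbabb meet in 1. 3b->1: no, baba/bbbbabb meet in 1. 3b->2: no, aa/bbbbabb meet in 2. 3b->3: no, bbbbbbb/bb meet in 3. Open state 4: 3b->4.
abba: 4a undefined. 4a->0: ok.
bbbb: 4b undefined. 4b->0: no, bbbbbbb/bbbbabb meet in 4. 4b->1: no, baba/bbbbabb meet in 1. 4b->2: no, bbbbbbb/bb meet in 3. 4b->3: no, bbbbbbb/bbbbabb meet in 4. 4b->4: ok.
All examples now run through 5 states with every (state, symbol) defined. Accept strings end in {0,1,2,4}, Reject strings end in {3}; accept={0,1,2,4}.

states=5 start=0 accept={0,1,2,4} delta: 0a->1 0b->1 1a->2 1b->3 2a->1 2b->0 3a->1 3b->4 4a->0 4b->4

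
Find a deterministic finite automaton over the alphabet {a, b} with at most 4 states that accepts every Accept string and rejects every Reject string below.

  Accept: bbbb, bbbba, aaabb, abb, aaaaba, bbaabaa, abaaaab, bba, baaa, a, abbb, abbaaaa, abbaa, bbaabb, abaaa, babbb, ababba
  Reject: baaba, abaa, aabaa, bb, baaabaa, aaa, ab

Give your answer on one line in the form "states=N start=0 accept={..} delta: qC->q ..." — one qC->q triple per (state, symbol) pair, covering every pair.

states=4 start=0 accept={1,2} delta: 0a->1 0b->1 1a->2 1b->3 2a->3 2b->1 3a->2 3b->2

State merging on the prefix tree: take the shortest (then alphabetical) example prefix whose next move is undefined and point that move at state 0, else 1, else 2, ...; a target is out if some Accept/Reject pair would then sit in one state with the same input left (inseparable). If every existing state is out, open a new one.
a: 0a undefined. 0a->0: no, aaabb/bb meet in 0 with "bb" left. Open state 1: 0a->1.
b: 0b undefined. 0b->0: no, bbbb/bb meet in 0. 0b->1: ok.
aa: 1a undefined. 1a->0: no, bba/baaba meet in 1 with "ba" left. 1a->1: no, aaaaba/baaba meet in 1 with "ba" left. Open state 2: 1a->2.
ab: 1b undefined. 1b->0: no, bbbb/bb meet in 0. 1b->1: no, bbbb/bb meet in 1. 1b->2: no, bbaabaa/baaabaa meet in 2 with "aabaa" left. Open state 3: 1b->3.
aaa: 2a undefined. 2a->0: no, aaabb/bb meet in 3. 2a->1: no, bba/baaba meet in 3 with "a" left. 2a->2: no, aaaaba/baaba meet in 2 with "ba" left. 2a->3: ok.
aab: 2b undefined. 2b->0: no, babbb/bb meet in 3. 2b->1: ok.
aba: 3a undefined. 3a->0: no, bbaabaa/abaa meet in 1. 3a->1: no, bbaabaa/aabaa meet in 3. 3a->2: ok.
abb: 3b undefined. 3b->0: no, bbbb/baaba meet in 1. 3b->1: no, bbbb/abaa meet in 3. 3b->2: ok.
All examples now run through 4 states with every (state, symbol) defined. Accept strings end in {1,2}, Reject strings end in {3}; accept={1,2}.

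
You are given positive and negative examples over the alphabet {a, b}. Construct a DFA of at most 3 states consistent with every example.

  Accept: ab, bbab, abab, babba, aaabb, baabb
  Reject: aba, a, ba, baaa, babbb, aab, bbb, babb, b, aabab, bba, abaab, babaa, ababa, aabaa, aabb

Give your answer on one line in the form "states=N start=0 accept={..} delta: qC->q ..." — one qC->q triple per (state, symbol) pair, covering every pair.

State merging on the prefix tree: take the shortest (then alphabetical) example prefix whose next move is undefined and point that move at state 0, else 1, else 2, ...; a target is out if some Accept/Reject pair would then sit in one state with the same input left (inseparable). If every existing state is out, open a new one.
a: 0a undefined. 0a->0: no, ab/aab meet in 0 with "b" left. Open state 1: 0a->1.
b: 0b undefined. 0b->0: no, baabb/aabb meet in 1 with "abb" left. 0b->1: ok.
aa: 1a undefined. 1a->0: no, ab/babb meet in 1 with "b" left. 1a->1: no, ab/aab meet in 1 with "b" left. Open state 2: 1a->2.
ab: 1b undefined. 1b->0: ok.
aaa: 2a undefined. 2a->0: ok.
aab: 2b undefined. 2b->0: no, ab/babbb meet in 0. 2b->1: no, ab/babb meet in 0. 2b->2: ok.
All examples now run through 3 states with every (state, symbol) defined. Accept strings end in {0}, Reject strings end in {1,2}; accept={0}.

states=3 start=0 accept={0} delta: 0a->1 0b->1 1a->2 1b->0 2a->0 2b->2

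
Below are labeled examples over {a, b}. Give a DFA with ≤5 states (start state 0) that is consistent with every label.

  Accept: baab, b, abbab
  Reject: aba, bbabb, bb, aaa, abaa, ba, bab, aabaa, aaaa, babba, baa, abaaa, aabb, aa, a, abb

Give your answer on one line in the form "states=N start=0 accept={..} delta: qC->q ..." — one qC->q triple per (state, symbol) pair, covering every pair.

states=3 start=0 accept={1} delta: 0a->0 0b->1 1a->2 1b->0 2a->0 2b->0

Fold the examples into a partial DFA from state 0: repeatedly fix the first undefined (state, symbol) met by the shortest-then-alphabetical prefix, trying targets in increasing order and rejecting any under which an Accept and a Reject string meet in one state with the same remainder; add a state when all current targets are rejected. Accepting states are where Accept strings end.
a: 0a undefined. 0a->0: ok.
b: 0b undefined. 0b->0: no, baab/aba meet in 0. Open state 1: 0b->1.
ba: 1a undefined. 1a->0: no, baab/bab meet in 1. 1a->1: no, baab/bb meet in 1 with "b" left. Open state 2: 1a->2.
bb: 1b undefined. 1b->0: ok.
baa: 2a undefined. 2a->0: ok.
bab: 2b undefined. 2b->0: ok.
All examples now run through 3 states with every (state, symbol) defined. Accept strings end in {1}, Reject strings end in {0,2}; accept={1}.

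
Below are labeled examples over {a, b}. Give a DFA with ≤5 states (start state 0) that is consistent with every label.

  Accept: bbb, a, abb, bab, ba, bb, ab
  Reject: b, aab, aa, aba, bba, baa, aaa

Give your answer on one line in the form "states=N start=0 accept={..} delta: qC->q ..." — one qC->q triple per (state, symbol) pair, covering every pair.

State merging on the prefix tree: take the shortest (then alphabetical) example prefix whose next move is undefined and point that move at state 0, else 1, else 2, ...; a target is out if some Accept/Reject pair would then sit in one state with the same input left (inseparable). If every existing state is out, open a new one.
a: 0a undefined. 0a->0: no, a/aa meet in 0. Open state 1: 0a->1.
b: 0b undefined. 0b->0: no, bbb/b meet in 0. 0b->1: no, a/b meet in 1. Open state 2: 0b->2.
aa: 1a undefined. 1a->0: no, a/aaa meet in 1. 1a->1: no, a/aa meet in 1. 1a->2: no, ba/aaa meet in 2 with "a" left. Open state 3: 1a->3.
ab: 1b undefined. 1b->0: no, a/aba meet in 1. 1b->1: ok.
ba: 2a undefined. 2a->0: no, a/baa meet in 1. 2a->1: ok.
bb: 2b undefined. 2b->0: no, bbb/b meet in 2. 2b->1: ok.
aaa: 3a undefined. 3a->0: ok.
aab: 3b undefined. 3b->0: ok.
All examples now run through 4 states with every (state, symbol) defined. Accept strings end in {1}, Reject strings end in {0,2,3}; accept={1}.

states=4 start=0 accept={1} delta: 0a->1 0b->2 1a->3 1b->1 2a->1 2b->1 3a->0 3b->0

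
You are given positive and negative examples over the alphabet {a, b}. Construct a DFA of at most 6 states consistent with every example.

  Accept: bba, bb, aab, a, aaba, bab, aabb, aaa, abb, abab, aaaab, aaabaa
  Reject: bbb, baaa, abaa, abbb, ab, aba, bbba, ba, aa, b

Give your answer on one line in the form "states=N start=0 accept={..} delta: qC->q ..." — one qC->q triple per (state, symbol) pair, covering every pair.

states=5 start=0 accept={0,1,4} delta: 0a->1 0b->2 1a->3 1b->2 2a->2 2b->0 3a->4 3b->4 4a->4 4b->1

Fold the examples into a partial DFA from state 0: repeatedly fix the first undefined (state, symbol) met by the shortest-then-alphabetical prefix, trying targets in increasing order and rejecting any under which an Accept and a Reject string meet in one state with the same remainder; add a state when all current targets are rejected. Accepting states are where Accept strings end.
a: 0a undefined. 0a->0: no, aab/ab meet in 0 with "b" left. Open state 1: 0a->1.
b: 0b undefined. 0b->0: no, bba/bbba meet in 1. 0b->1: no, bba/aba meet in 1 with "ba" left. Open state 2: 0b->2.
aa: 1a undefined. 1a->0: no, aab/b meet in 2. 1a->1: no, aab/ab meet in 1 with "b" left. 1a->2: no, aabb/bbb meet in 2 with "bb" left. Open state 3: 1a->3.
ab: 1b undefined. 1b->0: no, bb/abbb meet in 2 with "b" left. 1b->1: no, a/abbb meet in 1. 1b->2: ok.
ba: 2a undefined. 2a->0: no, a/abaa meet in 1. 2a->1: no, a/aba meet in 1. 2a->2: ok.
bb: 2b undefined. 2b->0: ok.
aaa: 3a undefined. 3a->0: no, aaaab/bbb meet in 2. 3a->1: no, aaabaa/bbb meet in 2. 3a->2: no, aaa/bbb meet in 2. 3a->3: no, aaa/aa meet in 3. Open state 4: 3a->4.
aab: 3b undefined. 3b->0: no, aabb/bbb meet in 2. 3b->1: no, aaba/aa meet in 3. 3b->2: no, aab/bbb meet in 2. 3b->3: no, aab/aa meet in 3. 3b->4: ok.
aaaa: 4a undefined. 4a->0: no, aaaab/bbb meet in 2. 4a->1: no, aaaab/bbb meet in 2. 4a->2: no, aaba/bbb meet in 2. 4a->3: no, aaba/aa meet in 3. 4a->4: ok.
aaab: 4b undefined. 4b->0: no, aaabaa/aa meet in 3. 4b->1: ok.
All examples now run through 5 states with every (state, symbol) defined. Accept strings end in {0,1,4}, Reject strings end in {2,3}; accept={0,1,4}.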